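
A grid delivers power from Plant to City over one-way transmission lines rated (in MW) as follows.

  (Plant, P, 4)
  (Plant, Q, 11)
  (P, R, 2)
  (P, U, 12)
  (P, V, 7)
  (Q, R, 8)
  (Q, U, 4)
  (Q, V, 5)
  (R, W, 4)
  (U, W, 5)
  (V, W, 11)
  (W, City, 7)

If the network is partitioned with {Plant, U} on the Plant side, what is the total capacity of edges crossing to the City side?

Edges leaving {Plant, U}: Plant→P (4), Plant→Q (11), U→W (5).
Cut capacity = 4 + 11 + 5 = 20.

20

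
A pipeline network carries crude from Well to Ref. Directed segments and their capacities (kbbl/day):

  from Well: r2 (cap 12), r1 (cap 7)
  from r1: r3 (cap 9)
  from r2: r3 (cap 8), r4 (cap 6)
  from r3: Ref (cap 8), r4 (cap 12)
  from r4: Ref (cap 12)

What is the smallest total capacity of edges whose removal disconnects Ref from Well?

19

Augment Well→r1→r3→Ref: bottleneck 7, flow now 7.
Augment Well→r2→r3→Ref: bottleneck 1, flow now 8.
Augment Well→r2→r4→Ref: bottleneck 6, flow now 14.
Augment Well→r2→r3→r4→Ref: bottleneck 5, flow now 19.
No augmenting path remains; maximum flow = 19.
By max-flow min-cut, the minimum cut capacity equals the max flow.
In the residual graph, reachable from Well: {Well}.
Min-cut edges: Well→r1 (7), Well→r2 (12); capacity 7 + 12 = 19.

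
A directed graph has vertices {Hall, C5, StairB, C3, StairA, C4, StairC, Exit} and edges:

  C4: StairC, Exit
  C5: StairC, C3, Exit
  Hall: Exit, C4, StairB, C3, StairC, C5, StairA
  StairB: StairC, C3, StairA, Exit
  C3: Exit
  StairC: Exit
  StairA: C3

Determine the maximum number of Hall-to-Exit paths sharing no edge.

Assign every edge capacity 1; by Menger, the answer equals the max flow.
Path Hall→Exit (+1); total 1.
Path Hall→C5→Exit (+1); total 2.
Path Hall→StairB→Exit (+1); total 3.
Path Hall→C3→Exit (+1); total 4.
Path Hall→C4→Exit (+1); total 5.
Path Hall→StairC→Exit (+1); total 6.
No residual Hall→Exit path; max flow = 6.
Certifying cut of size 6: {C3→Exit, Hall→C4, Hall→C5, Hall→Exit, Hall→StairB, Hall→StairC}.

6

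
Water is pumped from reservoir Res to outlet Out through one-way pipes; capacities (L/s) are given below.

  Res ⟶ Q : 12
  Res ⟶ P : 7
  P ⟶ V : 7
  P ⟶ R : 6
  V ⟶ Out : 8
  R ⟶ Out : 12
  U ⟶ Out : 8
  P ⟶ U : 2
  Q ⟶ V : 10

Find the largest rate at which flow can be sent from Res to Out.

15

Augment Res→P→R→Out: bottleneck 6, flow now 6.
Augment Res→P→U→Out: bottleneck 1, flow now 7.
Augment Res→Q→V→Out: bottleneck 8, flow now 15.
No augmenting path remains; maximum flow = 15.
In the residual graph, reachable from Res: {Res, Q, V}.
Min-cut edges: Res→P (7), V→Out (8); capacity 7 + 8 = 15.
This cut is saturated, so no flow can exceed 15.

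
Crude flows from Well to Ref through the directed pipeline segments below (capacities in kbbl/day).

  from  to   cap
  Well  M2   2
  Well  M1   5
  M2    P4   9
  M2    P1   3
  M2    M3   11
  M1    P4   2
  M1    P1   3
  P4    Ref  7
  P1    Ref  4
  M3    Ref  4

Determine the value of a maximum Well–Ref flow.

Augment Well→M2→P4→Ref: bottleneck 2, flow now 2.
Augment Well→M1→P4→Ref: bottleneck 2, flow now 4.
Augment Well→M1→P1→Ref: bottleneck 3, flow now 7.
No augmenting path remains; maximum flow = 7.
In the residual graph, reachable from Well: {Well}.
Min-cut edges: Well→M2 (2), Well→M1 (5); capacity 2 + 5 = 7.
This cut is saturated, so no flow can exceed 7.

7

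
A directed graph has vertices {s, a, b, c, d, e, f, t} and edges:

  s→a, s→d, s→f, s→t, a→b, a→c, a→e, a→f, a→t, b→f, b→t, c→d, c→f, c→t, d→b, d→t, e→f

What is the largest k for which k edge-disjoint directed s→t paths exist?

3

Assign every edge capacity 1; by Menger, the answer equals the max flow.
Path s→t (+1); total 1.
Path s→a→t (+1); total 2.
Path s→d→t (+1); total 3.
No residual s→t path; max flow = 3.
Certifying cut of size 3: {s→a, s→d, s→t}.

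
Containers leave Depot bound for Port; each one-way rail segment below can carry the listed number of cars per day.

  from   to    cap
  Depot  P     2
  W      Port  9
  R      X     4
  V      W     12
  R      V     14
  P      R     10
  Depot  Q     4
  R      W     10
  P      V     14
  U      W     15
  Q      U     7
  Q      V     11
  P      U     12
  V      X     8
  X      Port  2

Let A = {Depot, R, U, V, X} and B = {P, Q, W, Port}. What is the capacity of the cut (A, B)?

45

Edges leaving {Depot, R, U, V, X}: Depot→P (2), Depot→Q (4), R→W (10), U→W (15), V→W (12), X→Port (2).
Cut capacity = 2 + 4 + 10 + 15 + 12 + 2 = 45.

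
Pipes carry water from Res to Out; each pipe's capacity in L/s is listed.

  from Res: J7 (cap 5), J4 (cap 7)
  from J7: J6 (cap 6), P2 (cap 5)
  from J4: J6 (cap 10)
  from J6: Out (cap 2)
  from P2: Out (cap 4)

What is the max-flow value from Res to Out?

6

Augment Res→J7→J6→Out: bottleneck 2, flow now 2.
Augment Res→J7→P2→Out: bottleneck 3, flow now 5.
Augment Res→J4→J6→J7→P2→Out: bottleneck 1, flow now 6. (uses reverse residual edge)
No augmenting path remains; maximum flow = 6.
In the residual graph, reachable from Res: {Res, J7, J4, J6, P2}.
Min-cut edges: J6→Out (2), P2→Out (4); capacity 2 + 4 = 6.
This cut is saturated, so no flow can exceed 6.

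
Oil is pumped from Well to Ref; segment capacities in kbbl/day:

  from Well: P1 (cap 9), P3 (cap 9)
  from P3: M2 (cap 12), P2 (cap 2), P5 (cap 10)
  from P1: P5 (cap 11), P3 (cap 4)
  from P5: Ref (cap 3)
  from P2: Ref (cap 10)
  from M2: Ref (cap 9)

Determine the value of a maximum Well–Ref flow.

Augment Well→P3→P5→Ref: bottleneck 3, flow now 3.
Augment Well→P3→P2→Ref: bottleneck 2, flow now 5.
Augment Well→P3→M2→Ref: bottleneck 4, flow now 9.
Augment Well→P1→P3→M2→Ref: bottleneck 4, flow now 13.
Augment Well→P1→P5→P3→M2→Ref: bottleneck 1, flow now 14. (uses reverse residual edge)
No augmenting path remains; maximum flow = 14.
In the residual graph, reachable from Well: {Well, P3, P1, P5, M2}.
Min-cut edges: P3→P2 (2), P5→Ref (3), M2→Ref (9); capacity 2 + 3 + 9 = 14.
This cut is saturated, so no flow can exceed 14.

14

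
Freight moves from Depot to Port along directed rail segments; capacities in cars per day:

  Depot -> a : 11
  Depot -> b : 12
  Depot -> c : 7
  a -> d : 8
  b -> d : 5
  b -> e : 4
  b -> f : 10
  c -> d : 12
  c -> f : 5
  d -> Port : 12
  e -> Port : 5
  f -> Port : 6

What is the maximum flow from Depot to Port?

Augment Depot→a→d→Port: bottleneck 8, flow now 8.
Augment Depot→b→d→Port: bottleneck 4, flow now 12.
Augment Depot→b→e→Port: bottleneck 4, flow now 16.
Augment Depot→b→f→Port: bottleneck 4, flow now 20.
Augment Depot→c→f→Port: bottleneck 2, flow now 22.
No augmenting path remains; maximum flow = 22.
In the residual graph, reachable from Depot: {Depot, a, b, c, d, f}.
Min-cut edges: b→e (4), d→Port (12), f→Port (6); capacity 4 + 12 + 6 = 22.
This cut is saturated, so no flow can exceed 22.

22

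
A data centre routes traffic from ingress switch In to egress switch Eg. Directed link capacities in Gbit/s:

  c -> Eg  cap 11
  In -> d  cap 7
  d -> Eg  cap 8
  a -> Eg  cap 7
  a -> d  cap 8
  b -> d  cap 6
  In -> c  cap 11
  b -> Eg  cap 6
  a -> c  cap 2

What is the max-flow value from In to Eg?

18

Augment In→c→Eg: bottleneck 11, flow now 11.
Augment In→d→Eg: bottleneck 7, flow now 18.
No augmenting path remains; maximum flow = 18.
In the residual graph, reachable from In: {In}.
Min-cut edges: In→c (11), In→d (7); capacity 11 + 7 = 18.
This cut is saturated, so no flow can exceed 18.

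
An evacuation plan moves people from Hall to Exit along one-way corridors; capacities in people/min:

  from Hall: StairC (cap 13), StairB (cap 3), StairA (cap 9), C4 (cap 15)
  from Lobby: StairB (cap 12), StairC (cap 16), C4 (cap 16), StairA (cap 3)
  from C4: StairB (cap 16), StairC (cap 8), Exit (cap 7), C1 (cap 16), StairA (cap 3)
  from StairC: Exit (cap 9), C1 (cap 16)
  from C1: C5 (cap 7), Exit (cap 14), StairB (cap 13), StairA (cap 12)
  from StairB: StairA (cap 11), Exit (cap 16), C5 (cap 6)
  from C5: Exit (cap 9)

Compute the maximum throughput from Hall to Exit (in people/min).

31

Augment Hall→C4→Exit: bottleneck 7, flow now 7.
Augment Hall→StairC→Exit: bottleneck 9, flow now 16.
Augment Hall→StairB→Exit: bottleneck 3, flow now 19.
Augment Hall→C4→C1→Exit: bottleneck 8, flow now 27.
Augment Hall→StairC→C1→Exit: bottleneck 4, flow now 31.
No augmenting path remains; maximum flow = 31.
In the residual graph, reachable from Hall: {Hall, StairA}.
Min-cut edges: Hall→C4 (15), Hall→StairC (13), Hall→StairB (3); capacity 15 + 13 + 3 = 31.
This cut is saturated, so no flow can exceed 31.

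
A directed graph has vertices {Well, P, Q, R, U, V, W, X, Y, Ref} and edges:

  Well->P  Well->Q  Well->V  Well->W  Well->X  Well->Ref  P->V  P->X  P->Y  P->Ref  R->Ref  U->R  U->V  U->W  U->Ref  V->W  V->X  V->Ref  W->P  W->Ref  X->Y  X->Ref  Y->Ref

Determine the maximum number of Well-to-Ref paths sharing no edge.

5

Assign every edge capacity 1; by Menger, the answer equals the max flow.
Path Well→Ref (+1); total 1.
Path Well→P→Ref (+1); total 2.
Path Well→V→Ref (+1); total 3.
Path Well→W→Ref (+1); total 4.
Path Well→X→Ref (+1); total 5.
No residual Well→Ref path; max flow = 5.
Certifying cut of size 5: {Well→P, Well→Ref, Well→V, Well→W, Well→X}.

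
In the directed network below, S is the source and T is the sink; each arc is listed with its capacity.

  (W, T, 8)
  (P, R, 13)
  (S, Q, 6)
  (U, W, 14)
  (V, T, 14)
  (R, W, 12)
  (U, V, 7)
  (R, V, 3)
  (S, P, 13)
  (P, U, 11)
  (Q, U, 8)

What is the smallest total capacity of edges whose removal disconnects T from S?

Augment S→P→R→V→T: bottleneck 3, flow now 3.
Augment S→P→R→W→T: bottleneck 8, flow now 11.
Augment S→P→U→V→T: bottleneck 2, flow now 13.
Augment S→Q→U→V→T: bottleneck 5, flow now 18.
No augmenting path remains; maximum flow = 18.
By max-flow min-cut, the minimum cut capacity equals the max flow.
In the residual graph, reachable from S: {S, P, Q, R, U, W}.
Min-cut edges: R→V (3), U→V (7), W→T (8); capacity 3 + 7 + 8 = 18.

18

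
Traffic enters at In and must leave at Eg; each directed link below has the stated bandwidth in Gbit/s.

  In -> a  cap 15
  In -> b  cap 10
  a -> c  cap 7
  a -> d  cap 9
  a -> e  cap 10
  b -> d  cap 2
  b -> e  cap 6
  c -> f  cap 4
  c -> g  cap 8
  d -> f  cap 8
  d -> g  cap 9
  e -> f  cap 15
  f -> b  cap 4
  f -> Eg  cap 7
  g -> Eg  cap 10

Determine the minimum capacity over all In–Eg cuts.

17

Augment In→a→c→f→Eg: bottleneck 4, flow now 4.
Augment In→a→c→g→Eg: bottleneck 3, flow now 7.
Augment In→a→d→f→Eg: bottleneck 3, flow now 10.
Augment In→a→d→g→Eg: bottleneck 5, flow now 15.
Augment In→b→d→g→Eg: bottleneck 2, flow now 17.
No augmenting path remains; maximum flow = 17.
By max-flow min-cut, the minimum cut capacity equals the max flow.
In the residual graph, reachable from In: {In, a, b, c, d, e, f, g}.
Min-cut edges: f→Eg (7), g→Eg (10); capacity 7 + 10 = 17.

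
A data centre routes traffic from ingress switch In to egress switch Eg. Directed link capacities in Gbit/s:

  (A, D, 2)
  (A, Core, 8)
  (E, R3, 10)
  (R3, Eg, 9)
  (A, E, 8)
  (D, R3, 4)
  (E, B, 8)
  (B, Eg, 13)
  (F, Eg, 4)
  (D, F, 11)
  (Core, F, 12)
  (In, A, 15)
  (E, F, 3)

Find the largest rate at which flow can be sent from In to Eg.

14

Augment In→A→D→R3→Eg: bottleneck 2, flow now 2.
Augment In→A→Core→F→Eg: bottleneck 4, flow now 6.
Augment In→A→E→R3→Eg: bottleneck 7, flow now 13.
Augment In→A→E→B→Eg: bottleneck 1, flow now 14.
No augmenting path remains; maximum flow = 14.
In the residual graph, reachable from In: {In, A, Core, F}.
Min-cut edges: A→D (2), A→E (8), F→Eg (4); capacity 2 + 8 + 4 = 14.
This cut is saturated, so no flow can exceed 14.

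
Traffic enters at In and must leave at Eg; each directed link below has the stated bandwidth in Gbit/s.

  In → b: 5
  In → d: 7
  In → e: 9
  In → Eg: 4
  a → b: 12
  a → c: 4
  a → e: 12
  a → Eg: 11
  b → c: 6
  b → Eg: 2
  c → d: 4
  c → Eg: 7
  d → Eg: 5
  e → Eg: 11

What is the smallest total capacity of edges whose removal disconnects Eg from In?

Augment In→Eg: bottleneck 4, flow now 4.
Augment In→b→Eg: bottleneck 2, flow now 6.
Augment In→d→Eg: bottleneck 5, flow now 11.
Augment In→e→Eg: bottleneck 9, flow now 20.
Augment In→b→c→Eg: bottleneck 3, flow now 23.
No augmenting path remains; maximum flow = 23.
By max-flow min-cut, the minimum cut capacity equals the max flow.
In the residual graph, reachable from In: {In, d}.
Min-cut edges: In→b (5), In→e (9), In→Eg (4), d→Eg (5); capacity 5 + 9 + 4 + 5 = 23.

23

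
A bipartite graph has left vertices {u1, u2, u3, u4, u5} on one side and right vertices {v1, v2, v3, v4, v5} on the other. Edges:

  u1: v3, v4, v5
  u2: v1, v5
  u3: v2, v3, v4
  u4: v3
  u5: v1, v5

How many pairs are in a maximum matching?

5

Unit-capacity flow: source→left, listed edges, right→sink; max matching = max flow.
Augmenting path u1→v3 (+1); matched 1.
Augmenting path u2→v1 (+1); matched 2.
Augmenting path u3→v2 (+1); matched 3.
Augmenting path u5→v5 (+1); matched 4.
Augmenting path u4→v3→u1→v4 (+1); matched 5.
No augmenting path remains; maximum matching = 5.
König certificate: {u1, u2, u3, u4, u5} is a vertex cover of size 5 (every listed pair touches it), so no matching can be larger.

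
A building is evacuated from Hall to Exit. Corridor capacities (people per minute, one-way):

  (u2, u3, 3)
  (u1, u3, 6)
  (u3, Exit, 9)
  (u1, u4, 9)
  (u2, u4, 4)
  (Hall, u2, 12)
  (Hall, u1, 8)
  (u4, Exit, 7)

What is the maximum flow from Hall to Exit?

Augment Hall→u1→u3→Exit: bottleneck 6, flow now 6.
Augment Hall→u1→u4→Exit: bottleneck 2, flow now 8.
Augment Hall→u2→u3→Exit: bottleneck 3, flow now 11.
Augment Hall→u2→u4→Exit: bottleneck 4, flow now 15.
No augmenting path remains; maximum flow = 15.
In the residual graph, reachable from Hall: {Hall, u2}.
Min-cut edges: Hall→u1 (8), u2→u3 (3), u2→u4 (4); capacity 8 + 3 + 4 = 15.
This cut is saturated, so no flow can exceed 15.

15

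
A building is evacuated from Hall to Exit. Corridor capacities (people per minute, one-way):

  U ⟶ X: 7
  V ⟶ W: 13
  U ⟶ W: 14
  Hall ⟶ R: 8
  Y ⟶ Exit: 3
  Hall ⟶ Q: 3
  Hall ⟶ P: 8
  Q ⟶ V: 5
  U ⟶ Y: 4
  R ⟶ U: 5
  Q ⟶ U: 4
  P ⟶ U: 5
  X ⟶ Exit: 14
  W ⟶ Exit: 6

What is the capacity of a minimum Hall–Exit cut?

13

Augment Hall→P→U→W→Exit: bottleneck 5, flow now 5.
Augment Hall→Q→U→W→Exit: bottleneck 1, flow now 6.
Augment Hall→Q→U→X→Exit: bottleneck 2, flow now 8.
Augment Hall→R→U→X→Exit: bottleneck 5, flow now 13.
No augmenting path remains; maximum flow = 13.
By max-flow min-cut, the minimum cut capacity equals the max flow.
In the residual graph, reachable from Hall: {Hall, P, R}.
Min-cut edges: Hall→Q (3), P→U (5), R→U (5); capacity 3 + 5 + 5 = 13.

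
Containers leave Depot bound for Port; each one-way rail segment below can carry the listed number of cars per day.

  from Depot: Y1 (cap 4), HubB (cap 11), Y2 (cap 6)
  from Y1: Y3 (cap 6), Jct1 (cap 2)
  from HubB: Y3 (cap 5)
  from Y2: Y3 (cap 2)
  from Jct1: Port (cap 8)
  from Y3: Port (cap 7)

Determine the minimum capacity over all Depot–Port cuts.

Augment Depot→Y1→Jct1→Port: bottleneck 2, flow now 2.
Augment Depot→Y1→Y3→Port: bottleneck 2, flow now 4.
Augment Depot→HubB→Y3→Port: bottleneck 5, flow now 9.
No augmenting path remains; maximum flow = 9.
By max-flow min-cut, the minimum cut capacity equals the max flow.
In the residual graph, reachable from Depot: {Depot, Y1, HubB, Y2, Y3}.
Min-cut edges: Y1→Jct1 (2), Y3→Port (7); capacity 2 + 7 = 9.

9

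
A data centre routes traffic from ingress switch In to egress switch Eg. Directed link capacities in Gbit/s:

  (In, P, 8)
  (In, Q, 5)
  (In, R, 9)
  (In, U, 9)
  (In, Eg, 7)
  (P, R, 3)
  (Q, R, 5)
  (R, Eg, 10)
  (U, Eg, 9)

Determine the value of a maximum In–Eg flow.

26

Augment In→Eg: bottleneck 7, flow now 7.
Augment In→R→Eg: bottleneck 9, flow now 16.
Augment In→U→Eg: bottleneck 9, flow now 25.
Augment In→P→R→Eg: bottleneck 1, flow now 26.
No augmenting path remains; maximum flow = 26.
In the residual graph, reachable from In: {In, P, Q, R}.
Min-cut edges: In→U (9), In→Eg (7), R→Eg (10); capacity 9 + 7 + 10 = 26.
This cut is saturated, so no flow can exceed 26.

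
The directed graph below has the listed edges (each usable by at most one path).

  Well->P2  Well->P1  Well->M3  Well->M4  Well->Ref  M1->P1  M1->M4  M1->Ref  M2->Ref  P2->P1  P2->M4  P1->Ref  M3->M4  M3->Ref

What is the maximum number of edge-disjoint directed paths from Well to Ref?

3

Assign every edge capacity 1; by Menger, the answer equals the max flow.
Path Well→Ref (+1); total 1.
Path Well→P1→Ref (+1); total 2.
Path Well→M3→Ref (+1); total 3.
No residual Well→Ref path; max flow = 3.
Certifying cut of size 3: {P1→Ref, Well→M3, Well→Ref}.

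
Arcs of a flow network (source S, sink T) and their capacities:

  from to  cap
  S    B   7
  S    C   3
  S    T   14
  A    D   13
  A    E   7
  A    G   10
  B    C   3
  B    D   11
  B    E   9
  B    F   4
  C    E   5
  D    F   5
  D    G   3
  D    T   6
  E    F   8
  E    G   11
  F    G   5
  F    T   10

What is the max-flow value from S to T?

Augment S→T: bottleneck 14, flow now 14.
Augment S→B→D→T: bottleneck 6, flow now 20.
Augment S→B→F→T: bottleneck 1, flow now 21.
Augment S→C→E→F→T: bottleneck 3, flow now 24.
No augmenting path remains; maximum flow = 24.
In the residual graph, reachable from S: {S}.
Min-cut edges: S→B (7), S→C (3), S→T (14); capacity 7 + 3 + 14 = 24.
This cut is saturated, so no flow can exceed 24.

24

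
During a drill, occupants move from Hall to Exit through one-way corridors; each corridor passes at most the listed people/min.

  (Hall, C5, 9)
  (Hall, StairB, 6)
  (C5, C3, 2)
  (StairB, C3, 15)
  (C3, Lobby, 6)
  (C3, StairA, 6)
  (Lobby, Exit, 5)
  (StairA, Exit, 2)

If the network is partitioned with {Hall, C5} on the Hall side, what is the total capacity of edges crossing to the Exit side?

8

Edges leaving {Hall, C5}: Hall→StairB (6), C5→C3 (2).
Cut capacity = 6 + 2 = 8.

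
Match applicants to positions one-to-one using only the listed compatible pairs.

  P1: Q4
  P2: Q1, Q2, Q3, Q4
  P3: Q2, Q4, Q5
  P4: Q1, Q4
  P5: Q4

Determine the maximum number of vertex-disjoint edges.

4

Unit-capacity flow: source→left, listed edges, right→sink; max matching = max flow.
Augmenting path P1→Q4 (+1); matched 1.
Augmenting path P2→Q1 (+1); matched 2.
Augmenting path P3→Q2 (+1); matched 3.
Augmenting path P4→Q1→P2→Q3 (+1); matched 4.
No augmenting path remains; maximum matching = 4.
König certificate: {P2, P3, P4, Q4} is a vertex cover of size 4 (every listed pair touches it), so no matching can be larger.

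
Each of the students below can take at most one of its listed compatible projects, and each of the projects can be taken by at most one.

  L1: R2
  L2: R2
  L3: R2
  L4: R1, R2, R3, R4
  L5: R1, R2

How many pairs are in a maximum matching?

3

Unit-capacity flow: source→left, listed edges, right→sink; max matching = max flow.
Augmenting path L1→R2 (+1); matched 1.
Augmenting path L4→R1 (+1); matched 2.
Augmenting path L5→R1→L4→R3 (+1); matched 3.
No augmenting path remains; maximum matching = 3.
König certificate: {L4, L5, R2} is a vertex cover of size 3 (every listed pair touches it), so no matching can be larger.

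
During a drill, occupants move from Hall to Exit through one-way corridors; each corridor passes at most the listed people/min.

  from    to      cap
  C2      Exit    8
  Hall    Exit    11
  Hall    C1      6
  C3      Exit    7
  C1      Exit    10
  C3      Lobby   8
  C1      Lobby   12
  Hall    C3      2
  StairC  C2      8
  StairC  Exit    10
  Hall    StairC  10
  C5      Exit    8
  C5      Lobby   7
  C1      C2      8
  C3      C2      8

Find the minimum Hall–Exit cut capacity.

Augment Hall→Exit: bottleneck 11, flow now 11.
Augment Hall→StairC→Exit: bottleneck 10, flow now 21.
Augment Hall→C3→Exit: bottleneck 2, flow now 23.
Augment Hall→C1→Exit: bottleneck 6, flow now 29.
No augmenting path remains; maximum flow = 29.
By max-flow min-cut, the minimum cut capacity equals the max flow.
In the residual graph, reachable from Hall: {Hall}.
Min-cut edges: Hall→StairC (10), Hall→C3 (2), Hall→C1 (6), Hall→Exit (11); capacity 10 + 2 + 6 + 11 = 29.

29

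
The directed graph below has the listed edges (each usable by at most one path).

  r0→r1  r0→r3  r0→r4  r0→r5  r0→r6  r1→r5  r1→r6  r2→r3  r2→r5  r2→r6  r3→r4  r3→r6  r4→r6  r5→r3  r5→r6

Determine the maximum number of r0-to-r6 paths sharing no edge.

5

Assign every edge capacity 1; by Menger, the answer equals the max flow.
Path r0→r6 (+1); total 1.
Path r0→r1→r6 (+1); total 2.
Path r0→r3→r6 (+1); total 3.
Path r0→r4→r6 (+1); total 4.
Path r0→r5→r6 (+1); total 5.
No residual r0→r6 path; max flow = 5.
Certifying cut of size 5: {r0→r1, r0→r3, r0→r4, r0→r5, r0→r6}.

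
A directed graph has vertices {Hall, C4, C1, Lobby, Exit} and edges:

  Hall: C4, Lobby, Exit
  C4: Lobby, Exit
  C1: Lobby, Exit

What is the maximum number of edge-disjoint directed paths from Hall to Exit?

Assign every edge capacity 1; by Menger, the answer equals the max flow.
Path Hall→Exit (+1); total 1.
Path Hall→C4→Exit (+1); total 2.
No residual Hall→Exit path; max flow = 2.
Certifying cut of size 2: {Hall→C4, Hall→Exit}.

2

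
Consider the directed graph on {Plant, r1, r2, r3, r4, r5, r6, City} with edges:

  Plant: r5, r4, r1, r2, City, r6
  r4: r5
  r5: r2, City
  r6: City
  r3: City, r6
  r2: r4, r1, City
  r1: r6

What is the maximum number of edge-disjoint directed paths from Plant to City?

Assign every edge capacity 1; by Menger, the answer equals the max flow.
Path Plant→City (+1); total 1.
Path Plant→r2→City (+1); total 2.
Path Plant→r5→City (+1); total 3.
Path Plant→r6→City (+1); total 4.
No residual Plant→City path; max flow = 4.
Certifying cut of size 4: {Plant→City, r2→City, r5→City, r6→City}.

4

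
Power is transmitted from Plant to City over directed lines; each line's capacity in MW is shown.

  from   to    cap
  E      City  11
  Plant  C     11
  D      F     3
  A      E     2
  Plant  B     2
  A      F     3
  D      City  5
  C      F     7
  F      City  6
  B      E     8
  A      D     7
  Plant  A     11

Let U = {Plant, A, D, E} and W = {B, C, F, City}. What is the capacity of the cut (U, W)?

Edges leaving {Plant, A, D, E}: Plant→B (2), Plant→C (11), A→F (3), D→F (3), D→City (5), E→City (11).
Cut capacity = 2 + 11 + 3 + 3 + 5 + 11 = 35.

35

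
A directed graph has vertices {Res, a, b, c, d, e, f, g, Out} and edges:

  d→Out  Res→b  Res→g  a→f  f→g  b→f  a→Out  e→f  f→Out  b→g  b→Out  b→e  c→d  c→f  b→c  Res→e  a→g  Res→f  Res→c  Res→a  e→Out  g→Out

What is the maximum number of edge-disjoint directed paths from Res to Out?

6

Assign every edge capacity 1; by Menger, the answer equals the max flow.
Path Res→a→Out (+1); total 1.
Path Res→b→Out (+1); total 2.
Path Res→e→Out (+1); total 3.
Path Res→f→Out (+1); total 4.
Path Res→g→Out (+1); total 5.
Path Res→c→d→Out (+1); total 6.
No residual Res→Out path; max flow = 6.
Certifying cut of size 6: {Res→a, Res→b, Res→c, Res→e, Res→f, Res→g}.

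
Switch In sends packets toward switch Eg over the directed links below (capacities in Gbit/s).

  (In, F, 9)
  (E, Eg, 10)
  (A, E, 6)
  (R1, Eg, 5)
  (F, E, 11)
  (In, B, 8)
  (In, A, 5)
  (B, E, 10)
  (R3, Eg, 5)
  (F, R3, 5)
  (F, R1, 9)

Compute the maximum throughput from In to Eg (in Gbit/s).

Augment In→F→R3→Eg: bottleneck 5, flow now 5.
Augment In→F→E→Eg: bottleneck 4, flow now 9.
Augment In→B→E→Eg: bottleneck 6, flow now 15.
Augment In→B→E→F→R1→Eg: bottleneck 2, flow now 17. (uses reverse residual edge)
Augment In→A→E→F→R1→Eg: bottleneck 2, flow now 19. (uses reverse residual edge)
No augmenting path remains; maximum flow = 19.
In the residual graph, reachable from In: {In, B, A, E}.
Min-cut edges: In→F (9), E→Eg (10); capacity 9 + 10 = 19.
This cut is saturated, so no flow can exceed 19.

19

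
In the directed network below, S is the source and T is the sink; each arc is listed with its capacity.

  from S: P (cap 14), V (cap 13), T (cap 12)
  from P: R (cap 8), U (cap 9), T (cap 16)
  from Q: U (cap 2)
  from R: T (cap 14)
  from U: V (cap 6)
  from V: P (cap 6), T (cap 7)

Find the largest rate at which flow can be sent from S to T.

39

Augment S→T: bottleneck 12, flow now 12.
Augment S→P→T: bottleneck 14, flow now 26.
Augment S→V→T: bottleneck 7, flow now 33.
Augment S→V→P→T: bottleneck 2, flow now 35.
Augment S→V→P→R→T: bottleneck 4, flow now 39.
No augmenting path remains; maximum flow = 39.
In the residual graph, reachable from S: {S}.
Min-cut edges: S→P (14), S→V (13), S→T (12); capacity 14 + 13 + 12 = 39.
This cut is saturated, so no flow can exceed 39.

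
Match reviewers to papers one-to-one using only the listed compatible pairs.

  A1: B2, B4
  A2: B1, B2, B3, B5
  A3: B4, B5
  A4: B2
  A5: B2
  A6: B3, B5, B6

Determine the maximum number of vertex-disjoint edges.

Unit-capacity flow: source→left, listed edges, right→sink; max matching = max flow.
Augmenting path A1→B2 (+1); matched 1.
Augmenting path A2→B1 (+1); matched 2.
Augmenting path A3→B4 (+1); matched 3.
Augmenting path A6→B3 (+1); matched 4.
Augmenting path A4→B2→A1→B4→A3→B5 (+1); matched 5.
No augmenting path remains; maximum matching = 5.
König certificate: {A1, A2, A3, A6, B2} is a vertex cover of size 5 (every listed pair touches it), so no matching can be larger.

5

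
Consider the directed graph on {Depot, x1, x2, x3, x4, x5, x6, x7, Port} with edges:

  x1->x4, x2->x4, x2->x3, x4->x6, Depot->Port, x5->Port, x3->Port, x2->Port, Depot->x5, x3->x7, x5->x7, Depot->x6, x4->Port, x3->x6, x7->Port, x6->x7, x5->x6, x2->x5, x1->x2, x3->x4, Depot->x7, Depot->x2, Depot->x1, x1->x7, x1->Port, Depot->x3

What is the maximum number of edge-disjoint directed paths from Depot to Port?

6

Assign every edge capacity 1; by Menger, the answer equals the max flow.
Path Depot→Port (+1); total 1.
Path Depot→x1→Port (+1); total 2.
Path Depot→x2→Port (+1); total 3.
Path Depot→x3→Port (+1); total 4.
Path Depot→x5→Port (+1); total 5.
Path Depot→x7→Port (+1); total 6.
No residual Depot→Port path; max flow = 6.
Certifying cut of size 6: {Depot→Port, Depot→x1, Depot→x2, Depot→x3, Depot→x5, x7→Port}.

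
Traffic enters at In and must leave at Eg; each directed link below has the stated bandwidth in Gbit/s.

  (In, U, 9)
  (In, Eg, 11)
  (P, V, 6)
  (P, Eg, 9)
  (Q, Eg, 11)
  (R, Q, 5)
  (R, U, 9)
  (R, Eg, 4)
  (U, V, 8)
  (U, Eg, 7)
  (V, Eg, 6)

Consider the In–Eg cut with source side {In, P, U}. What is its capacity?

41

Edges leaving {In, P, U}: In→Eg (11), P→V (6), P→Eg (9), U→V (8), U→Eg (7).
Cut capacity = 11 + 6 + 9 + 8 + 7 = 41.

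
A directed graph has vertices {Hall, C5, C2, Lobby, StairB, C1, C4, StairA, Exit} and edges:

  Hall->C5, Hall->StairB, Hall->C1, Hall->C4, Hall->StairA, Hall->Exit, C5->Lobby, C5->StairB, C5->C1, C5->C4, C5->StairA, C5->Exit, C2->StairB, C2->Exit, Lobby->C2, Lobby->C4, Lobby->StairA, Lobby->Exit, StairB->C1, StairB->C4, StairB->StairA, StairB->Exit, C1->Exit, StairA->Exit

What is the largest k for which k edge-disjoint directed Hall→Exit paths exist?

Assign every edge capacity 1; by Menger, the answer equals the max flow.
Path Hall→Exit (+1); total 1.
Path Hall→C5→Exit (+1); total 2.
Path Hall→StairB→Exit (+1); total 3.
Path Hall→C1→Exit (+1); total 4.
Path Hall→StairA→Exit (+1); total 5.
No residual Hall→Exit path; max flow = 5.
Certifying cut of size 5: {Hall→C1, Hall→C5, Hall→Exit, Hall→StairA, Hall→StairB}.

5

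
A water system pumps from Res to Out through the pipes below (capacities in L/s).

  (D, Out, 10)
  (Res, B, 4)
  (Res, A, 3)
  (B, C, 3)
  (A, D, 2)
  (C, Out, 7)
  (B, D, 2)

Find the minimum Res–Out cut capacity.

Augment Res→A→D→Out: bottleneck 2, flow now 2.
Augment Res→B→C→Out: bottleneck 3, flow now 5.
Augment Res→B→D→Out: bottleneck 1, flow now 6.
No augmenting path remains; maximum flow = 6.
By max-flow min-cut, the minimum cut capacity equals the max flow.
In the residual graph, reachable from Res: {Res, A}.
Min-cut edges: Res→B (4), A→D (2); capacity 4 + 2 = 6.

6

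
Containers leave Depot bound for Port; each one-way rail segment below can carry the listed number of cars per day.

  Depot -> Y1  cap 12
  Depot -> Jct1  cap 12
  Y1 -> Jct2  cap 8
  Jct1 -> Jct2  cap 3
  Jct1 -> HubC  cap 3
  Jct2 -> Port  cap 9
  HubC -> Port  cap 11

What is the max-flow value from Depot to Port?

Augment Depot→Y1→Jct2→Port: bottleneck 8, flow now 8.
Augment Depot→Jct1→Jct2→Port: bottleneck 1, flow now 9.
Augment Depot→Jct1→HubC→Port: bottleneck 3, flow now 12.
No augmenting path remains; maximum flow = 12.
In the residual graph, reachable from Depot: {Depot, Y1, Jct1, Jct2}.
Min-cut edges: Jct1→HubC (3), Jct2→Port (9); capacity 3 + 9 = 12.
This cut is saturated, so no flow can exceed 12.

12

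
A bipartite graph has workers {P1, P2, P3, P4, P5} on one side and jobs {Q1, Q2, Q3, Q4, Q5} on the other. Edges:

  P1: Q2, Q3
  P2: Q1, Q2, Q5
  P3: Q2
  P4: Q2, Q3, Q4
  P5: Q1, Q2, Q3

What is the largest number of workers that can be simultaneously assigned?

5

Unit-capacity flow: source→left, listed edges, right→sink; max matching = max flow.
Augmenting path P1→Q2 (+1); matched 1.
Augmenting path P2→Q1 (+1); matched 2.
Augmenting path P4→Q3 (+1); matched 3.
Augmenting path P5→Q1→P2→Q5 (+1); matched 4.
Augmenting path P3→Q2→P1→Q3→P4→Q4 (+1); matched 5.
No augmenting path remains; maximum matching = 5.
König certificate: {P1, P2, P3, P4, P5} is a vertex cover of size 5 (every listed pair touches it), so no matching can be larger.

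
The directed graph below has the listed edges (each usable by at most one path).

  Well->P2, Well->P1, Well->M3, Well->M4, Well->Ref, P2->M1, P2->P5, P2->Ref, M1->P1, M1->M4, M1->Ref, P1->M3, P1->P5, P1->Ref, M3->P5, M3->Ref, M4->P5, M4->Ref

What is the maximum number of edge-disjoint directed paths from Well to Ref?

5

Assign every edge capacity 1; by Menger, the answer equals the max flow.
Path Well→Ref (+1); total 1.
Path Well→P2→Ref (+1); total 2.
Path Well→P1→Ref (+1); total 3.
Path Well→M3→Ref (+1); total 4.
Path Well→M4→Ref (+1); total 5.
No residual Well→Ref path; max flow = 5.
Certifying cut of size 5: {Well→M3, Well→M4, Well→P1, Well→P2, Well→Ref}.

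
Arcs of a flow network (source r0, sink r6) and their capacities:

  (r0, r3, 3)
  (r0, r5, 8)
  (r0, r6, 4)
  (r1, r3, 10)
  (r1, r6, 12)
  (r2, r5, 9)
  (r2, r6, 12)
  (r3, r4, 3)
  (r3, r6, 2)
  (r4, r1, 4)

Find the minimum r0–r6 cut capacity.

7

Augment r0→r6: bottleneck 4, flow now 4.
Augment r0→r3→r6: bottleneck 2, flow now 6.
Augment r0→r3→r4→r1→r6: bottleneck 1, flow now 7.
No augmenting path remains; maximum flow = 7.
By max-flow min-cut, the minimum cut capacity equals the max flow.
In the residual graph, reachable from r0: {r0, r5}.
Min-cut edges: r0→r3 (3), r0→r6 (4); capacity 3 + 4 = 7.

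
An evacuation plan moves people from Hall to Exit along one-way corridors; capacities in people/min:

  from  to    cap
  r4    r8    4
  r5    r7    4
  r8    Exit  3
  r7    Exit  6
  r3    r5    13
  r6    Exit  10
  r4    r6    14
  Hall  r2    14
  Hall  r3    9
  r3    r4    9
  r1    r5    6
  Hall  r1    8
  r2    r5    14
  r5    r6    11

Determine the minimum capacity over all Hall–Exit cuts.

Augment Hall→r1→r5→r6→Exit: bottleneck 6, flow now 6.
Augment Hall→r2→r5→r6→Exit: bottleneck 4, flow now 10.
Augment Hall→r2→r5→r7→Exit: bottleneck 4, flow now 14.
Augment Hall→r3→r4→r8→Exit: bottleneck 3, flow now 17.
No augmenting path remains; maximum flow = 17.
By max-flow min-cut, the minimum cut capacity equals the max flow.
In the residual graph, reachable from Hall: {Hall, r1, r2, r3, r4, r5, r6, r8}.
Min-cut edges: r5→r7 (4), r6→Exit (10), r8→Exit (3); capacity 4 + 10 + 3 = 17.

17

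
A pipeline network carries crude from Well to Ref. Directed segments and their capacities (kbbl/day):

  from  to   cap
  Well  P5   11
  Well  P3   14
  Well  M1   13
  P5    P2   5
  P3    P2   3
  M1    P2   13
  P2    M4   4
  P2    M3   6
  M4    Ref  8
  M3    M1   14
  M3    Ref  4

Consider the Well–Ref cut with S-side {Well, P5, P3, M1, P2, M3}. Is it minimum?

Yes — it is a minimum cut (capacity 8).

Given cut capacity: 4 + 4 = 8.
Augment Well→P5→P2→M4→Ref: bottleneck 4, flow now 4.
Augment Well→P5→P2→M3→Ref: bottleneck 1, flow now 5.
Augment Well→P3→P2→M3→Ref: bottleneck 3, flow now 8.
No augmenting path remains; maximum flow = 8.
Cut capacity 8 equals the max flow, so it is a minimum cut.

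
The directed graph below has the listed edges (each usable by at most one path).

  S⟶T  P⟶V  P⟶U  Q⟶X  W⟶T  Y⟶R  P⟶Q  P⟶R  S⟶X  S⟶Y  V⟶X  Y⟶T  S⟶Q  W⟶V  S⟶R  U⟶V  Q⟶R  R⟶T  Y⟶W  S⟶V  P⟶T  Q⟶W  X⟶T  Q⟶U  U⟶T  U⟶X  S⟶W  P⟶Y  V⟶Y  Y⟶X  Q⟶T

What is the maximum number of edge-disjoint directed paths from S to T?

Assign every edge capacity 1; by Menger, the answer equals the max flow.
Path S→T (+1); total 1.
Path S→Q→T (+1); total 2.
Path S→R→T (+1); total 3.
Path S→W→T (+1); total 4.
Path S→X→T (+1); total 5.
Path S→Y→T (+1); total 6.
No residual S→T path; max flow = 6.
Certifying cut of size 6: {R→T, S→Q, S→T, W→T, X→T, Y→T}.

6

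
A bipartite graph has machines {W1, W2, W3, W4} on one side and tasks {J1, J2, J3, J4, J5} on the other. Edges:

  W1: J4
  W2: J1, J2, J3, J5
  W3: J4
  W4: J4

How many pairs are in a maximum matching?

2

Unit-capacity flow: source→left, listed edges, right→sink; max matching = max flow.
Augmenting path W1→J4 (+1); matched 1.
Augmenting path W2→J1 (+1); matched 2.
No augmenting path remains; maximum matching = 2.
König certificate: {W2, J4} is a vertex cover of size 2 (every listed pair touches it), so no matching can be larger.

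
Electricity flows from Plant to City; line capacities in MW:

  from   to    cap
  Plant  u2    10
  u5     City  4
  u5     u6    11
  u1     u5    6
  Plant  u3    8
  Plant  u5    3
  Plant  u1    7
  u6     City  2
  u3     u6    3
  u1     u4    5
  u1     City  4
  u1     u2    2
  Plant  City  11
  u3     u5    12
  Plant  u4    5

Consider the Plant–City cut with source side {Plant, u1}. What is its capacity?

Edges leaving {Plant, u1}: Plant→u2 (10), Plant→u3 (8), Plant→u4 (5), Plant→u5 (3), Plant→City (11), u1→u2 (2), u1→u4 (5), u1→u5 (6), u1→City (4).
Cut capacity = 10 + 8 + 5 + 3 + 11 + 2 + 5 + 6 + 4 = 54.

54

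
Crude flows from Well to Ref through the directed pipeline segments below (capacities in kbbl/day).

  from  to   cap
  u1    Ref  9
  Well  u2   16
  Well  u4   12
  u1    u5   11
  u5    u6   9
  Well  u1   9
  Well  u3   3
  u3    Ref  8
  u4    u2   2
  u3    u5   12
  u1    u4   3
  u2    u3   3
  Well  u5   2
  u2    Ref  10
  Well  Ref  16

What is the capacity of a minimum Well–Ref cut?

Augment Well→Ref: bottleneck 16, flow now 16.
Augment Well→u1→Ref: bottleneck 9, flow now 25.
Augment Well→u2→Ref: bottleneck 10, flow now 35.
Augment Well→u3→Ref: bottleneck 3, flow now 38.
Augment Well→u2→u3→Ref: bottleneck 3, flow now 41.
No augmenting path remains; maximum flow = 41.
By max-flow min-cut, the minimum cut capacity equals the max flow.
In the residual graph, reachable from Well: {Well, u2, u4, u5, u6}.
Min-cut edges: Well→u1 (9), Well→u3 (3), Well→Ref (16), u2→u3 (3), u2→Ref (10); capacity 9 + 3 + 16 + 3 + 10 = 41.

41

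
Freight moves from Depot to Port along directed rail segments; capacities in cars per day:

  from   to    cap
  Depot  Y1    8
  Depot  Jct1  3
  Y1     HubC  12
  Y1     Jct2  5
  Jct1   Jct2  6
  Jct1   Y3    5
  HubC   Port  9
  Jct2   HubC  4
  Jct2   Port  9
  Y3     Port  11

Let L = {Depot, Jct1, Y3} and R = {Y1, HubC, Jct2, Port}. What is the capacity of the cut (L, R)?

25

Edges leaving {Depot, Jct1, Y3}: Depot→Y1 (8), Jct1→Jct2 (6), Y3→Port (11).
Cut capacity = 8 + 6 + 11 = 25.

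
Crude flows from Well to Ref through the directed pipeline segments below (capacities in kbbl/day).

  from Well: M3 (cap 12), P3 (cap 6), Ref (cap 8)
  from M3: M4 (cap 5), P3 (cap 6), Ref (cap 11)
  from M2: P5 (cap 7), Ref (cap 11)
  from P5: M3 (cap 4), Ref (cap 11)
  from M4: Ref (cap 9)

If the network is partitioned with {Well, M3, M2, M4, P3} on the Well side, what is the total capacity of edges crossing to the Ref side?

Edges leaving {Well, M3, M2, M4, P3}: Well→Ref (8), M3→Ref (11), M2→P5 (7), M2→Ref (11), M4→Ref (9).
Cut capacity = 8 + 11 + 7 + 11 + 9 = 46.

46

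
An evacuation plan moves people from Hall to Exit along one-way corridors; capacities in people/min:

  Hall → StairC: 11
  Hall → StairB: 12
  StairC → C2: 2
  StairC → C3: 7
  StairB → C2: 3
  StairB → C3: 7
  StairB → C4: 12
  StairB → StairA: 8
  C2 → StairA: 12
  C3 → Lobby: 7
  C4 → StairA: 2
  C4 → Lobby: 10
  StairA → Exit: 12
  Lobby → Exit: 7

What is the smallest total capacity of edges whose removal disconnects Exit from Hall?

Augment Hall→StairB→StairA→Exit: bottleneck 8, flow now 8.
Augment Hall→StairC→C2→StairA→Exit: bottleneck 2, flow now 10.
Augment Hall→StairC→C3→Lobby→Exit: bottleneck 7, flow now 17.
Augment Hall→StairB→C2→StairA→Exit: bottleneck 2, flow now 19.
No augmenting path remains; maximum flow = 19.
By max-flow min-cut, the minimum cut capacity equals the max flow.
In the residual graph, reachable from Hall: {Hall, StairC, StairB, C2, C3, C4, StairA, Lobby}.
Min-cut edges: StairA→Exit (12), Lobby→Exit (7); capacity 12 + 7 = 19.

19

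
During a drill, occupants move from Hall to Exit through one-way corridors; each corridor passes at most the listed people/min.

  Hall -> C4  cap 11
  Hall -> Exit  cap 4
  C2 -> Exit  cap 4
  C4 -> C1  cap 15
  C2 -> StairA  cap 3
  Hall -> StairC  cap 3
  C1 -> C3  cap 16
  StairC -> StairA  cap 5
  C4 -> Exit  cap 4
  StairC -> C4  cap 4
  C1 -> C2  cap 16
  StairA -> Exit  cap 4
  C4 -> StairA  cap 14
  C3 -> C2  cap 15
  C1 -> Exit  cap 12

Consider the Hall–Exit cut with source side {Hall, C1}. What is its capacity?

62

Edges leaving {Hall, C1}: Hall→C4 (11), Hall→StairC (3), Hall→Exit (4), C1→C3 (16), C1→C2 (16), C1→Exit (12).
Cut capacity = 11 + 3 + 4 + 16 + 16 + 12 = 62.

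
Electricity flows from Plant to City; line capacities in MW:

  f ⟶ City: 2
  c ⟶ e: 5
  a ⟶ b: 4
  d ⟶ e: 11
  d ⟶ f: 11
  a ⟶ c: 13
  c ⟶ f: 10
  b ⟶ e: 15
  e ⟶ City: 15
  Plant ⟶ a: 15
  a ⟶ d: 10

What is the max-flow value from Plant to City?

15

Augment Plant→a→b→e→City: bottleneck 4, flow now 4.
Augment Plant→a→c→e→City: bottleneck 5, flow now 9.
Augment Plant→a→c→f→City: bottleneck 2, flow now 11.
Augment Plant→a→d→e→City: bottleneck 4, flow now 15.
No augmenting path remains; maximum flow = 15.
In the residual graph, reachable from Plant: {Plant}.
Min-cut edges: Plant→a (15); capacity 15 = 15.
This cut is saturated, so no flow can exceed 15.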